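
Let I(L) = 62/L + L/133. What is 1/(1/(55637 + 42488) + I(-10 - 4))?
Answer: -13050625/59169242 ≈ -0.22056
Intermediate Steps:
I(L) = 62/L + L/133 (I(L) = 62/L + L*(1/133) = 62/L + L/133)
1/(1/(55637 + 42488) + I(-10 - 4)) = 1/(1/(55637 + 42488) + (62/(-10 - 4) + (-10 - 4)/133)) = 1/(1/98125 + (62/(-14) + (1/133)*(-14))) = 1/(1/98125 + (62*(-1/14) - 2/19)) = 1/(1/98125 + (-31/7 - 2/19)) = 1/(1/98125 - 603/133) = 1/(-59169242/13050625) = -13050625/59169242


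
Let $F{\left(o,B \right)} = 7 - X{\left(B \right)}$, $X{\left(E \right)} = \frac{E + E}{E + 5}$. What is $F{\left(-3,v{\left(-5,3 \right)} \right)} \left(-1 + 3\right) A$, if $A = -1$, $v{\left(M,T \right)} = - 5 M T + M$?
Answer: $- \frac{154}{15} \approx -10.267$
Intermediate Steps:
$v{\left(M,T \right)} = M - 5 M T$ ($v{\left(M,T \right)} = - 5 M T + M = M - 5 M T$)
$X{\left(E \right)} = \frac{2 E}{5 + E}$
$F{\left(o,B \right)} = 7 - \frac{2 B}{5 + B}$
$F{\left(-3,v{\left(-5,3 \right)} \right)} \left(-1 + 3\right) A = \frac{5 \left(7 - 5 \left(1 - 15\right)\right)}{5 - 5 \left(1 - 15\right)} \left(-1 + 3\right) \left(-1\right) = \frac{5 \left(7 - 5 \left(1 - 15\right)\right)}{5 - 5 \left(1 - 15\right)} 2 \left(-1\right) = \frac{5 \left(7 - -70\right)}{5 - -70} \left(-2\right) = \frac{5 \left(7 + 70\right)}{5 + 70} \left(-2\right) = 5 \cdot \frac{1}{75} \cdot 77 \left(-2\right) = \frac{77}{15} \left(-2\right) = - \frac{154}{15}$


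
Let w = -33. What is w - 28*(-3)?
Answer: 51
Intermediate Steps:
w - 28*(-3) = -33 - 28*(-3) = -33 - 7*(-12) = -33 + 84 = 51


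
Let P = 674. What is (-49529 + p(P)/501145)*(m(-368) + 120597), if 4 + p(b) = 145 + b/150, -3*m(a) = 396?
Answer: -14950435650254853/2505725 ≈ -5.9665e+9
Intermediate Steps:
m(a) = -132 (m(a) = -⅓*396 = -132)
p(b) = 141 + b/150 (p(b) = -4 + (145 + b/150) = 141 + b/150)
(-49529 + p(P)/501145)*(m(-368) + 120597) = (-49529 + (141 + (1/150)*674)/501145)*(-132 + 120597) = (-49529 + (141 + 337/75)*(1/501145))*120465 = (-49529 + (10912/75)*(1/501145))*120465 = (-49529 + 10912/37585875)*120465 = -1861590791963/37585875*120465 = -14950435650254853/2505725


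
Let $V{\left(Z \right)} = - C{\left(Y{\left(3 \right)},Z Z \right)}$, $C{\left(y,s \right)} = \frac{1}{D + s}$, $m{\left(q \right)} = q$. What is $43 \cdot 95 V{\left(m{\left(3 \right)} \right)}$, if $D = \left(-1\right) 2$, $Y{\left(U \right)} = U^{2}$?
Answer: $- \frac{4085}{7} \approx -583.57$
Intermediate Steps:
$D = -2$
$C{\left(y,s \right)} = \frac{1}{-2 + s}$
$V{\left(Z \right)} = - \frac{1}{-2 + Z^{2}}$ ($V{\left(Z \right)} = - \frac{1}{-2 + Z Z} = - \frac{1}{-2 + Z^{2}}$)
$43 \cdot 95 V{\left(m{\left(3 \right)} \right)} = 43 \cdot 95 \left(- \frac{1}{-2 + 3^{2}}\right) = 4085 \left(- \frac{1}{-2 + 9}\right) = 4085 \left(- \frac{1}{7}\right) = - \frac{4085}{7}$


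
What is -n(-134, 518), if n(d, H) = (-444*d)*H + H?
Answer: -30819446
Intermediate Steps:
n(d, H) = H - 444*H*d (n(d, H) = -444*H*d + H = H - 444*H*d)
-n(-134, 518) = -518*(1 - 444*(-134)) = -518*(1 + 59496) = -518*59497 = -1*30819446 = -30819446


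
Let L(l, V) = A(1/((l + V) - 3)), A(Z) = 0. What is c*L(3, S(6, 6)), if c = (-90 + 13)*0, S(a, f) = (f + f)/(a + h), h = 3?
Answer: 0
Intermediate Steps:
S(a, f) = 2*f/(3 + a) (S(a, f) = (f + f)/(a + 3) = (2*f)/(3 + a) = 2*f/(3 + a))
L(l, V) = 0
c = 0 (c = -77*0 = 0)
c*L(3, S(6, 6)) = 0*0 = 0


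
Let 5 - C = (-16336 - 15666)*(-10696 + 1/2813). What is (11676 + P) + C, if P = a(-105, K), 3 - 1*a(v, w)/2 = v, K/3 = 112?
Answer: -962837813433/2813 ≈ -3.4228e+8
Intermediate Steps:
K = 336 (K = 3*112 = 336)
a(v, w) = 6 - 2*v
P = 216 (P = 6 - 2*(-105) = 6 + 210 = 216)
C = -962871265629/2813 (C = 5 - (-16336 - 15666)*(-10696 + 1/2813) = 5 - (-32002)*(-10696 + 1/2813) = 5 - (-32002)*(-30087847)/2813 = 5 - 1*962871279694/2813 = 5 - 962871279694/2813 = -962871265629/2813 ≈ -3.4229e+8)
(11676 + P) + C = (11676 + 216) - 962871265629/2813 = 11892 - 962871265629/2813 = -962837813433/2813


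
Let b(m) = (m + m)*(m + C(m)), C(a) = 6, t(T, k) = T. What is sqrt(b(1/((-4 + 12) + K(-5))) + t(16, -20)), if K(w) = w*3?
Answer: 3*sqrt(78)/7 ≈ 3.7850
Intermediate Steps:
K(w) = 3*w
b(m) = 2*m*(6 + m) (b(m) = (m + m)*(m + 6) = (2*m)*(6 + m) = 2*m*(6 + m))
sqrt(b(1/((-4 + 12) + K(-5))) + t(16, -20)) = sqrt(2*(6 + 1/((-4 + 12) + 3*(-5)))/((-4 + 12) + 3*(-5)) + 16) = sqrt(2*(6 + 1/(8 - 15))/(8 - 15) + 16) = sqrt(2*(6 + 1/(-7))/(-7) + 16) = sqrt(2*(-1/7)*(6 - 1/7) + 16) = sqrt(2*(-1/7)*(41/7) + 16) = sqrt(-82/49 + 16) = sqrt(702/49) = 3*sqrt(78)/7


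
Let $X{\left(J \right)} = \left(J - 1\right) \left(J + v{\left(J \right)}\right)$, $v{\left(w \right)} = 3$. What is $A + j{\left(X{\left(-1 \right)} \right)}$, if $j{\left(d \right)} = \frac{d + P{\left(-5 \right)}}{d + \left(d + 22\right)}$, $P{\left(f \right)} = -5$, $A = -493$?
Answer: $- \frac{6911}{14} \approx -493.64$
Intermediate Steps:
$X{\left(J \right)} = \left(-1 + J\right) \left(3 + J\right)$ ($X{\left(J \right)} = \left(J - 1\right) \left(J + 3\right) = \left(-1 + J\right) \left(3 + J\right)$)
$j{\left(d \right)} = \frac{-5 + d}{22 + 2 d}$ ($j{\left(d \right)} = \frac{d - 5}{d + \left(d + 22\right)} = \frac{-5 + d}{d + \left(22 + d\right)} = \frac{-5 + d}{22 + 2 d}$)
$A + j{\left(X{\left(-1 \right)} \right)} = -493 + \frac{-5 + \left(-3 + \left(-1\right)^{2} + 2 \left(-1\right)\right)}{2 \left(11 + \left(-3 + \left(-1\right)^{2} + 2 \left(-1\right)\right)\right)} = -493 + \frac{-5 - 4}{2 \left(11 - 4\right)} = -493 + \frac{1}{2} \cdot \frac{1}{7} \left(-9\right) = -493 - \frac{9}{14} = - \frac{6911}{14}$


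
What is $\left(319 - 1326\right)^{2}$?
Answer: $1014049$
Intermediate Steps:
$\left(319 - 1326\right)^{2} = \left(-1007\right)^{2} = 1014049$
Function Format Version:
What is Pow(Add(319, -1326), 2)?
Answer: 1014049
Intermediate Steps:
Pow(Add(319, -1326), 2) = Pow(-1007, 2) = 1014049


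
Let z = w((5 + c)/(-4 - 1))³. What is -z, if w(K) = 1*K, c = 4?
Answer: 729/125 ≈ 5.8320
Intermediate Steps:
w(K) = K
z = -729/125 (z = ((5 + 4)/(-4 - 1))³ = (9/(-5))³ = (9*(-⅕))³ = (-9/5)³ = -729/125 ≈ -5.8320)
-z = -1*(-729/125) = 729/125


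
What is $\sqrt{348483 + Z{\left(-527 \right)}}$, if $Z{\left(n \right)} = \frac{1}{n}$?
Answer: $\frac{2 \sqrt{24195958645}}{527} \approx 590.32$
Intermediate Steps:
$\sqrt{348483 + Z{\left(-527 \right)}} = \sqrt{348483 + \frac{1}{-527}} = \sqrt{348483 - \frac{1}{527}} = \sqrt{\frac{183650540}{527}} = \frac{2 \sqrt{24195958645}}{527}$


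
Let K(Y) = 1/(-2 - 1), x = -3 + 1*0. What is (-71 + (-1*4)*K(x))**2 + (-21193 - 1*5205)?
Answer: -193901/9 ≈ -21545.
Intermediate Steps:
x = -3 (x = -3 + 0 = -3)
K(Y) = -1/3 (K(Y) = 1/(-3) = -1/3)
(-71 + (-1*4)*K(x))**2 + (-21193 - 1*5205) = (-71 - 1*4*(-1/3))**2 + (-21193 - 1*5205) = (-71 - 4*(-1/3))**2 + (-21193 - 5205) = (-71 + 4/3)**2 - 26398 = (-209/3)**2 - 26398 = 43681/9 - 26398 = -193901/9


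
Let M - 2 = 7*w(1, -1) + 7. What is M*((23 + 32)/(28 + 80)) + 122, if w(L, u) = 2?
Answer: 14441/108 ≈ 133.71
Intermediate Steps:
M = 23 (M = 2 + (7*2 + 7) = 2 + (14 + 7) = 2 + 21 = 23)
M*((23 + 32)/(28 + 80)) + 122 = 23*((23 + 32)/(28 + 80)) + 122 = 23*(55/108) + 122 = 1265/108 + 122 = 14441/108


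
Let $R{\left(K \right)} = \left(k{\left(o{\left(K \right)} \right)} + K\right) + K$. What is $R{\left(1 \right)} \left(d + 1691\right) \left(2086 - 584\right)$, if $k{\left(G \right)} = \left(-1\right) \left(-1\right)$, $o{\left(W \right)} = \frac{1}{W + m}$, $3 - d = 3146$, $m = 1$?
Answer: $-6542712$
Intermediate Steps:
$d = -3143$ ($d = 3 - 3146 = -3143$)
$o{\left(W \right)} = \frac{1}{1 + W}$ ($o{\left(W \right)} = \frac{1}{W + 1} = \frac{1}{1 + W}$)
$k{\left(G \right)} = 1$
$R{\left(K \right)} = 1 + 2 K$ ($R{\left(K \right)} = \left(1 + K\right) + K = 1 + 2 K$)
$R{\left(1 \right)} \left(d + 1691\right) \left(2086 - 584\right) = \left(1 + 2 \cdot 1\right) \left(-3143 + 1691\right) \left(2086 - 584\right) = \left(1 + 2\right) \left(\left(-1452\right) 1502\right) = 3 \left(-2180904\right) = -6542712$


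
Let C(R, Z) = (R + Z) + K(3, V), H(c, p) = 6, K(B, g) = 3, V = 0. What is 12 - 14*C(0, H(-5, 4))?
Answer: -114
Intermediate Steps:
C(R, Z) = 3 + R + Z (C(R, Z) = (R + Z) + 3 = 3 + R + Z)
12 - 14*C(0, H(-5, 4)) = 12 - 14*(3 + 0 + 6) = 12 - 14*9 = 12 - 126 = -114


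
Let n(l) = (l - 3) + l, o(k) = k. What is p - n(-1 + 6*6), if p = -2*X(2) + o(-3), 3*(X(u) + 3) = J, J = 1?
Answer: -194/3 ≈ -64.667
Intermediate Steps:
X(u) = -8/3 (X(u) = -3 + (⅓)*1 = -3 + ⅓ = -8/3)
n(l) = -3 + 2*l (n(l) = (-3 + l) + l = -3 + 2*l)
p = 7/3 (p = -2*(-8/3) - 3 = 16/3 - 3 = 7/3 ≈ 2.3333)
p - n(-1 + 6*6) = 7/3 - (-3 + 2*(-1 + 6*6)) = 7/3 - (-3 + 2*(-1 + 36)) = 7/3 - (-3 + 2*35) = 7/3 - (-3 + 70) = 7/3 - 1*67 = 7/3 - 67 = -194/3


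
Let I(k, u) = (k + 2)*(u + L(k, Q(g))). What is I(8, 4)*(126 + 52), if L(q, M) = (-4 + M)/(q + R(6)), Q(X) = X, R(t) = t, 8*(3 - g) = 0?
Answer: 48950/7 ≈ 6992.9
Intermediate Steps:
g = 3 (g = 3 - 1/8*0 = 3 + 0 = 3)
L(q, M) = (-4 + M)/(6 + q) (L(q, M) = (-4 + M)/(q + 6) = (-4 + M)/(6 + q))
I(k, u) = (2 + k)*(u - 1/(6 + k)) (I(k, u) = (k + 2)*(u + (-4 + 3)/(6 + k)) = (2 + k)*(u - 1/(6 + k)))
I(8, 4)*(126 + 52) = ((-2 - 1*8 + 4*(2 + 8)*(6 + 8))/(6 + 8))*(126 + 52) = ((-2 - 8 + 4*10*14)/14)*178 = ((-2 - 8 + 560)/14)*178 = ((1/14)*550)*178 = (275/7)*178 = 48950/7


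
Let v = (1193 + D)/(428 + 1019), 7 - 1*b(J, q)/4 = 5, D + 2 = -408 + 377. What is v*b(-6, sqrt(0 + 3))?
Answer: 9280/1447 ≈ 6.4133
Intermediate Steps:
D = -33 (D = -2 + (-408 + 377) = -2 - 31 = -33)
b(J, q) = 8 (b(J, q) = 28 - 4*5 = 28 - 20 = 8)
v = 1160/1447 (v = (1193 - 33)/(428 + 1019) = 1160/1447 ≈ 0.80166)
v*b(-6, sqrt(0 + 3)) = (1160/1447)*8 = 9280/1447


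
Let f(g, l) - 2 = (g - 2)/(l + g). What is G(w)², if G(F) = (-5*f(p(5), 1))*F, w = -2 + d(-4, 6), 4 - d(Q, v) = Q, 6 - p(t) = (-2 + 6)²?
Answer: 10000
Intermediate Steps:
p(t) = -10 (p(t) = 6 - (-2 + 6)² = 6 - 1*4² = 6 - 1*16 = 6 - 16 = -10)
d(Q, v) = 4 - Q
w = 6 (w = -2 + (4 - 1*(-4)) = -2 + (4 + 4) = -2 + 8 = 6)
f(g, l) = 2 + (-2 + g)/(g + l) (f(g, l) = 2 + (g - 2)/(l + g) = 2 + (-2 + g)/(g + l))
G(F) = -50*F/3 (G(F) = (-5*(-2 + 2*1 + 3*(-10))/(-10 + 1))*F = (-5*(-2 + 2 - 30)/(-9))*F = (-(-5)*(-30)/9)*F = (-5*10/3)*F = -50*F/3)
G(w)² = (-50/3*6)² = (-100)² = 10000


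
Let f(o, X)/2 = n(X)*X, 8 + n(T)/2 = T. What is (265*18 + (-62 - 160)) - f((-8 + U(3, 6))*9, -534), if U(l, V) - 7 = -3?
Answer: -1153164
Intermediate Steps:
U(l, V) = 4 (U(l, V) = 7 - 3 = 4)
n(T) = -16 + 2*T
f(o, X) = 2*X*(-16 + 2*X) (f(o, X) = 2*((-16 + 2*X)*X) = 2*(X*(-16 + 2*X)) = 2*X*(-16 + 2*X))
(265*18 + (-62 - 160)) - f((-8 + U(3, 6))*9, -534) = (265*18 + (-62 - 160)) - 4*(-534)*(-8 - 534) = (4770 - 222) - 4*(-534)*(-542) = 4548 - 1*1157712 = 4548 - 1157712 = -1153164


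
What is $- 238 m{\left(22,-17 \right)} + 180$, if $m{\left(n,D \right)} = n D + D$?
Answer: $93238$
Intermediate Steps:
$m{\left(n,D \right)} = D + D n$ ($m{\left(n,D \right)} = D n + D = D + D n$)
$- 238 m{\left(22,-17 \right)} + 180 = - 238 \left(- 17 \left(1 + 22\right)\right) + 180 = - 238 \left(\left(-17\right) 23\right) + 180 = \left(-238\right) \left(-391\right) + 180 = 93058 + 180 = 93238$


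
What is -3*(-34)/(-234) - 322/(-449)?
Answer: 4925/17511 ≈ 0.28125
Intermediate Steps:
-3*(-34)/(-234) - 322/(-449) = 102*(-1/234) - 322*(-1/449) = -17/39 + 322/449 = 4925/17511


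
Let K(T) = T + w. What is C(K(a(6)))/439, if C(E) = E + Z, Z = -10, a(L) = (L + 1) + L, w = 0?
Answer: 3/439 ≈ 0.0068337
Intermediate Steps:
a(L) = 1 + 2*L (a(L) = (1 + L) + L = 1 + 2*L)
K(T) = T (K(T) = T + 0 = T)
C(E) = -10 + E (C(E) = E - 10 = -10 + E)
C(K(a(6)))/439 = (-10 + (1 + 2*6))/439 = (-10 + (1 + 12))*(1/439) = (-10 + 13)*(1/439) = 3*(1/439) = 3/439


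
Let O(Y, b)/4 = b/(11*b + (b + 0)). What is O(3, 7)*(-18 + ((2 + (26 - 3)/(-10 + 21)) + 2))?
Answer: -131/33 ≈ -3.9697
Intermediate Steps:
O(Y, b) = 1/3 (O(Y, b) = 4*(b/(11*b + (b + 0))) = 4*(b/(11*b + b)) = 4*(b/((12*b))) = 4*(b*(1/(12*b))) = 4*(1/12) = 1/3)
O(3, 7)*(-18 + ((2 + (26 - 3)/(-10 + 21)) + 2)) = (-18 + ((2 + (26 - 3)/(-10 + 21)) + 2))/3 = (-18 + ((2 + 23/11) + 2))/3 = (-18 + (45/11 + 2))/3 = (-18 + 67/11)/3 = (1/3)*(-131/11) = -131/33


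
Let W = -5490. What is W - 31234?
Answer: -36724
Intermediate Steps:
W - 31234 = -5490 - 31234 = -36724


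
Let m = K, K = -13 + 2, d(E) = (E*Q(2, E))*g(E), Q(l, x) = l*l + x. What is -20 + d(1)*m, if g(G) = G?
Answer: -75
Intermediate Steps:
Q(l, x) = x + l**2 (Q(l, x) = l**2 + x = x + l**2)
d(E) = E**2*(4 + E) (d(E) = (E*(E + 2**2))*E = (E*(E + 4))*E = (E*(4 + E))*E = E**2*(4 + E))
K = -11
m = -11
-20 + d(1)*m = -20 + (1**2*(4 + 1))*(-11) = -20 + (1*5)*(-11) = -20 + 5*(-11) = -20 - 55 = -75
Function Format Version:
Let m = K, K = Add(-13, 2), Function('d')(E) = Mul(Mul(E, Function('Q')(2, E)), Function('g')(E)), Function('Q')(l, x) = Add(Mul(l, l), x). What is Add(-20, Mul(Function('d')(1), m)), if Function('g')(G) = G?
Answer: -75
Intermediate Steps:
Function('Q')(l, x) = Add(x, Pow(l, 2)) (Function('Q')(l, x) = Add(Pow(l, 2), x) = Add(x, Pow(l, 2)))
Function('d')(E) = Mul(Pow(E, 2), Add(4, E)) (Function('d')(E) = Mul(Mul(E, Add(E, Pow(2, 2))), E) = Mul(Mul(E, Add(E, 4)), E) = Mul(Mul(E, Add(4, E)), E) = Mul(Pow(E, 2), Add(4, E)))
K = -11
m = -11
Add(-20, Mul(Function('d')(1), m)) = Add(-20, Mul(Mul(Pow(1, 2), Add(4, 1)), -11)) = Add(-20, Mul(Mul(1, 5), -11)) = Add(-20, Mul(5, -11)) = Add(-20, -55) = -75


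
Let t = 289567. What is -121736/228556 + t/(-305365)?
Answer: -25839047223/17448250735 ≈ -1.4809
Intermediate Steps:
-121736/228556 + t/(-305365) = -121736/228556 + 289567/(-305365) = -121736*1/228556 + 289567*(-1/305365) = -30434/57139 - 289567/305365 = -25839047223/17448250735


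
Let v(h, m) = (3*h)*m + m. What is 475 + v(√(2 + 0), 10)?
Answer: 485 + 30*√2 ≈ 527.43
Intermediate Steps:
v(h, m) = m + 3*h*m (v(h, m) = 3*h*m + m = m + 3*h*m)
475 + v(√(2 + 0), 10) = 475 + 10*(1 + 3*√(2 + 0)) = 475 + 10*(1 + 3*√2) = 475 + (10 + 30*√2) = 485 + 30*√2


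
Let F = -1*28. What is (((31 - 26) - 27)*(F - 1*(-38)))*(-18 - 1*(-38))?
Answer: -4400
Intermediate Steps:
F = -28
(((31 - 26) - 27)*(F - 1*(-38)))*(-18 - 1*(-38)) = (((31 - 26) - 27)*(-28 - 1*(-38)))*(-18 - 1*(-38)) = ((5 - 27)*(-28 + 38))*(-18 + 38) = -22*10*20 = -220*20 = -4400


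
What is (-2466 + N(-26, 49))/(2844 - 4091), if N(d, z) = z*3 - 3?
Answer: 54/29 ≈ 1.8621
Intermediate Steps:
N(d, z) = -3 + 3*z (N(d, z) = 3*z - 3 = -3 + 3*z)
(-2466 + N(-26, 49))/(2844 - 4091) = (-2466 + (-3 + 3*49))/(2844 - 4091) = (-2466 + (-3 + 147))/(-1247) = (-2466 + 144)*(-1/1247) = -2322*(-1/1247) = 54/29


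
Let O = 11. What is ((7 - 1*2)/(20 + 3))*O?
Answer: 55/23 ≈ 2.3913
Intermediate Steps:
((7 - 1*2)/(20 + 3))*O = ((7 - 1*2)/(20 + 3))*11 = ((7 - 2)/23)*11 = ((1/23)*5)*11 = (5/23)*11 = 55/23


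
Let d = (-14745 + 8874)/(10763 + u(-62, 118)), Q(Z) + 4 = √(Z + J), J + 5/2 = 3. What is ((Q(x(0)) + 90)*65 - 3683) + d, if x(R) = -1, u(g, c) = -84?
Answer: 20358982/10679 + 65*I*√2/2 ≈ 1906.5 + 45.962*I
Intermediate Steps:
J = ½ (J = -5/2 + 3 = ½ ≈ 0.50000)
Q(Z) = -4 + √(½ + Z) (Q(Z) = -4 + √(Z + ½) = -4 + √(½ + Z))
d = -5871/10679 (d = (-14745 + 8874)/(10763 - 84) = -5871/10679 ≈ -0.54977)
((Q(x(0)) + 90)*65 - 3683) + d = (((-4 + √(2 + 4*(-1))/2) + 90)*65 - 3683) - 5871/10679 = (((-4 + √(2 - 4)/2) + 90)*65 - 3683) - 5871/10679 = (((-4 + √(-2)/2) + 90)*65 - 3683) - 5871/10679 = (((-4 + (I*√2)/2) + 90)*65 - 3683) - 5871/10679 = (((-4 + I*√2/2) + 90)*65 - 3683) - 5871/10679 = ((86 + I*√2/2)*65 - 3683) - 5871/10679 = ((5590 + 65*I*√2/2) - 3683) - 5871/10679 = (1907 + 65*I*√2/2) - 5871/10679 = 20358982/10679 + 65*I*√2/2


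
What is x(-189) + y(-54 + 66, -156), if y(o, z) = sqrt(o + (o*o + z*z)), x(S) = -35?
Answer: -35 + 2*sqrt(6123) ≈ 121.50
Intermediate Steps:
y(o, z) = sqrt(o + o**2 + z**2) (y(o, z) = sqrt(o + (o**2 + z**2)) = sqrt(o + o**2 + z**2))
x(-189) + y(-54 + 66, -156) = -35 + sqrt((-54 + 66) + (-54 + 66)**2 + (-156)**2) = -35 + sqrt(12 + 12**2 + 24336) = -35 + sqrt(12 + 144 + 24336) = -35 + sqrt(24492) = -35 + 2*sqrt(6123)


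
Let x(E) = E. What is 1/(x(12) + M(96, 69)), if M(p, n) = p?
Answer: 1/108 ≈ 0.0092593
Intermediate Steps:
1/(x(12) + M(96, 69)) = 1/(12 + 96) = 1/108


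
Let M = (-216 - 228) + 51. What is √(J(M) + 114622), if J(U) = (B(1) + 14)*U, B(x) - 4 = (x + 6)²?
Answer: √88291 ≈ 297.14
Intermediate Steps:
M = -393 (M = -444 + 51 = -393)
B(x) = 4 + (6 + x)² (B(x) = 4 + (x + 6)² = 4 + (6 + x)²)
J(U) = 67*U (J(U) = ((4 + (6 + 1)²) + 14)*U = ((4 + 7²) + 14)*U = ((4 + 49) + 14)*U = (53 + 14)*U = 67*U)
√(J(M) + 114622) = √(67*(-393) + 114622) = √(-26331 + 114622) = √88291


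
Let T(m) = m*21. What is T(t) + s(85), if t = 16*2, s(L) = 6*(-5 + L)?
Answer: 1152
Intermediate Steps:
s(L) = -30 + 6*L
t = 32
T(m) = 21*m
T(t) + s(85) = 21*32 + (-30 + 6*85) = 672 + (-30 + 510) = 672 + 480 = 1152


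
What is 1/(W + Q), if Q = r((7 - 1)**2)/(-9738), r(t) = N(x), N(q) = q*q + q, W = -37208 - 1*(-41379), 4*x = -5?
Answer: 155808/649875163 ≈ 0.00023975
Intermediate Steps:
x = -5/4 (x = (1/4)*(-5) = -5/4 ≈ -1.2500)
W = 4171 (W = -37208 + 41379 = 4171)
N(q) = q + q**2 (N(q) = q**2 + q = q + q**2)
r(t) = 5/16 (r(t) = -5*(1 - 5/4)/4 = -5/4*(-1/4) = 5/16)
Q = -5/155808 (Q = (5/16)/(-9738) = (5/16)*(-1/9738) = -5/155808 ≈ -3.2091e-5)
1/(W + Q) = 1/(4171 - 5/155808) = 1/(649875163/155808) = 155808/649875163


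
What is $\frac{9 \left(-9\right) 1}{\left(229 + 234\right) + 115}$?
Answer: $- \frac{81}{578} \approx -0.14014$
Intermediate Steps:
$\frac{9 \left(-9\right) 1}{\left(229 + 234\right) + 115} = \frac{\left(-81\right) 1}{463 + 115} = - \frac{81}{578}$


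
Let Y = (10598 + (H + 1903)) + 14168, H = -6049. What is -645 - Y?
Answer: -21265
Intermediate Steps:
Y = 20620 (Y = (10598 + (-6049 + 1903)) + 14168 = (10598 - 4146) + 14168 = 6452 + 14168 = 20620)
-645 - Y = -645 - 1*20620 = -645 - 20620 = -21265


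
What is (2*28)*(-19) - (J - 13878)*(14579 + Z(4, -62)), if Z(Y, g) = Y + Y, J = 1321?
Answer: 183167895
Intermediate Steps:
Z(Y, g) = 2*Y
(2*28)*(-19) - (J - 13878)*(14579 + Z(4, -62)) = (2*28)*(-19) - (1321 - 13878)*(14579 + 2*4) = 56*(-19) - (-12557)*(14579 + 8) = -1064 - (-12557)*14587 = -1064 - 1*(-183168959) = -1064 + 183168959 = 183167895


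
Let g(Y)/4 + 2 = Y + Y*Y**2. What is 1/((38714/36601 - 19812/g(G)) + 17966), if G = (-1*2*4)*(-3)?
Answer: 506777446/9105118344127 ≈ 5.5659e-5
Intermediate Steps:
G = 24 (G = -2*4*(-3) = -8*(-3) = 24)
g(Y) = -8 + 4*Y + 4*Y**3 (g(Y) = -8 + 4*(Y + Y*Y**2) = -8 + 4*(Y + Y**3) = -8 + (4*Y + 4*Y**3) = -8 + 4*Y + 4*Y**3)
1/((38714/36601 - 19812/g(G)) + 17966) = 1/((38714/36601 - 19812/(-8 + 4*24 + 4*24**3)) + 17966) = 1/((38714*(1/36601) - 19812/(-8 + 96 + 4*13824)) + 17966) = 1/((38714/36601 - 19812/(-8 + 96 + 55296)) + 17966) = 1/((38714/36601 - 19812/55384) + 17966) = 1/((38714/36601 - 19812*1/55384) + 17966) = 1/((38714/36601 - 4953/13846) + 17966) = 1/(354749291/506777446 + 17966) = 1/(9105118344127/506777446) = 506777446/9105118344127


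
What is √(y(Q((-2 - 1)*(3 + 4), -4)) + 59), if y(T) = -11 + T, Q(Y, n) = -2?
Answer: √46 ≈ 6.7823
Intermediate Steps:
√(y(Q((-2 - 1)*(3 + 4), -4)) + 59) = √((-11 - 2) + 59) = √(-13 + 59) = √46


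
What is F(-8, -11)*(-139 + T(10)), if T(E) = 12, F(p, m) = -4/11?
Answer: 508/11 ≈ 46.182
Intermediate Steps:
F(p, m) = -4/11 (F(p, m) = -4*1/11 = -4/11)
F(-8, -11)*(-139 + T(10)) = -4*(-139 + 12)/11 = -4/11*(-127) = 508/11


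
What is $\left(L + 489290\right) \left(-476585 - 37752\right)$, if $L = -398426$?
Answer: $-46734717168$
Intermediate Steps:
$\left(L + 489290\right) \left(-476585 - 37752\right) = \left(-398426 + 489290\right) \left(-476585 - 37752\right) = 90864 \left(-514337\right) = -46734717168$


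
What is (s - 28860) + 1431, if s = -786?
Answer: -28215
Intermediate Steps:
(s - 28860) + 1431 = (-786 - 28860) + 1431 = -29646 + 1431 = -28215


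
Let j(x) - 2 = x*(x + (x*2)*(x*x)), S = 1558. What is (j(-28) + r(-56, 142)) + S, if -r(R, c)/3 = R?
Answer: 1231824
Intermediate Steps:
r(R, c) = -3*R
j(x) = 2 + x*(x + 2*x³) (j(x) = 2 + x*(x + (x*2)*(x*x)) = 2 + x*(x + (2*x)*x²) = 2 + x*(x + 2*x³))
(j(-28) + r(-56, 142)) + S = ((2 + (-28)² + 2*(-28)⁴) - 3*(-56)) + 1558 = ((2 + 784 + 2*614656) + 168) + 1558 = ((2 + 784 + 1229312) + 168) + 1558 = (1230098 + 168) + 1558 = 1230266 + 1558 = 1231824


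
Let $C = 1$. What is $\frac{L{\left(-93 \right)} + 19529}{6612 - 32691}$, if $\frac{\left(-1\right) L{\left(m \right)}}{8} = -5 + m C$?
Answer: $- \frac{6771}{8693} \approx -0.7789$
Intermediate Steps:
$L{\left(m \right)} = 40 - 8 m$ ($L{\left(m \right)} = - 8 \left(-5 + m 1\right) = - 8 \left(-5 + m\right) = 40 - 8 m$)
$\frac{L{\left(-93 \right)} + 19529}{6612 - 32691} = \frac{\left(40 - -744\right) + 19529}{6612 - 32691} = \frac{\left(40 + 744\right) + 19529}{-26079} = \left(784 + 19529\right) \left(- \frac{1}{26079}\right) = 20313 \left(- \frac{1}{26079}\right) = - \frac{6771}{8693}$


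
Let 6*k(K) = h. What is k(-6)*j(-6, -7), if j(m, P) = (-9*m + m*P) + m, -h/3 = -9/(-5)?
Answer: -81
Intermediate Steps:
h = -27/5 (h = -(-27)/(-5) = -(-27)*(-1)/5 = -3*9/5 = -27/5 ≈ -5.4000)
k(K) = -9/10 (k(K) = (1/6)*(-27/5) = -9/10)
j(m, P) = -8*m + P*m (j(m, P) = (-9*m + P*m) + m = -8*m + P*m)
k(-6)*j(-6, -7) = -(-27)*(-8 - 7)/5 = -(-27)*(-15)/5 = -9/10*90 = -81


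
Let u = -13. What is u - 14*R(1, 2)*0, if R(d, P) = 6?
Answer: -13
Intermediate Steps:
u - 14*R(1, 2)*0 = -13 - 84*0 = -13 - 14*0 = -13 + 0 = -13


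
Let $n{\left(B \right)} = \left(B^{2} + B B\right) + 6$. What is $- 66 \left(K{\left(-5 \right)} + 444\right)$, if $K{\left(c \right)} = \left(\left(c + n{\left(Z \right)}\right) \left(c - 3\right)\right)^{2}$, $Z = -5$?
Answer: $-11015928$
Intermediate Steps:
$n{\left(B \right)} = 6 + 2 B^{2}$ ($n{\left(B \right)} = \left(B^{2} + B^{2}\right) + 6 = 2 B^{2} + 6 = 6 + 2 B^{2}$)
$K{\left(c \right)} = \left(-3 + c\right)^{2} \left(56 + c\right)^{2}$ ($K{\left(c \right)} = \left(\left(c + \left(6 + 2 \left(-5\right)^{2}\right)\right) \left(c - 3\right)\right)^{2} = \left(\left(c + \left(6 + 2 \cdot 25\right)\right) \left(-3 + c\right)\right)^{2} = \left(\left(c + \left(6 + 50\right)\right) \left(-3 + c\right)\right)^{2} = \left(\left(c + 56\right) \left(-3 + c\right)\right)^{2} = \left(\left(56 + c\right) \left(-3 + c\right)\right)^{2} = \left(\left(-3 + c\right) \left(56 + c\right)\right)^{2} = \left(-3 + c\right)^{2} \left(56 + c\right)^{2}$)
$- 66 \left(K{\left(-5 \right)} + 444\right) = - 66 \left(\left(-3 - 5\right)^{2} \left(56 - 5\right)^{2} + 444\right) = - 66 \left(\left(-8\right)^{2} \cdot 51^{2} + 444\right) = - 66 \left(64 \cdot 2601 + 444\right) = - 66 \left(166464 + 444\right) = \left(-66\right) 166908 = -11015928$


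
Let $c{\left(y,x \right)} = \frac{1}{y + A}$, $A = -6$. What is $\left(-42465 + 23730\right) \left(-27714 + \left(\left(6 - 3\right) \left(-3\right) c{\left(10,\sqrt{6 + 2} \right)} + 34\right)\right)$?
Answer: $\frac{2074507815}{4} \approx 5.1863 \cdot 10^{8}$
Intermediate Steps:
$c{\left(y,x \right)} = \frac{1}{-6 + y}$ ($c{\left(y,x \right)} = \frac{1}{y - 6} = \frac{1}{-6 + y}$)
$\left(-42465 + 23730\right) \left(-27714 + \left(\left(6 - 3\right) \left(-3\right) c{\left(10,\sqrt{6 + 2} \right)} + 34\right)\right) = \left(-42465 + 23730\right) \left(-27714 + \left(\frac{\left(6 - 3\right) \left(-3\right)}{-6 + 10} + 34\right)\right) = - 18735 \left(-27714 + \left(\frac{3 \left(-3\right)}{4} + 34\right)\right) = - 18735 \left(-27714 + \left(\left(-9\right) \frac{1}{4} + 34\right)\right) = - 18735 \left(-27714 + \left(- \frac{9}{4} + 34\right)\right) = - 18735 \left(-27714 + \frac{127}{4}\right) = \left(-18735\right) \left(- \frac{110729}{4}\right) = \frac{2074507815}{4}$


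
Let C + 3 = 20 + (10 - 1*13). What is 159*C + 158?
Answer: 2384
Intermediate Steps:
C = 14 (C = -3 + (20 + (10 - 1*13)) = -3 + (20 + (10 - 13)) = -3 + (20 - 3) = -3 + 17 = 14)
159*C + 158 = 159*14 + 158 = 2226 + 158 = 2384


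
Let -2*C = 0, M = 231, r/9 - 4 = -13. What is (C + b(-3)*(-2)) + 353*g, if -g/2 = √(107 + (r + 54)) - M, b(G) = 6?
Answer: 163074 - 2824*√5 ≈ 1.5676e+5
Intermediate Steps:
r = -81 (r = 36 + 9*(-13) = 36 - 117 = -81)
C = 0 (C = -½*0 = 0)
g = 462 - 8*√5 (g = -2*(√(107 + (-81 + 54)) - 1*231) = -2*(√(107 - 27) - 231) = -2*(√80 - 231) = -2*(4*√5 - 231) = -2*(-231 + 4*√5) = 462 - 8*√5 ≈ 444.11)
(C + b(-3)*(-2)) + 353*g = (0 + 6*(-2)) + 353*(462 - 8*√5) = (0 - 12) + (163086 - 2824*√5) = -12 + (163086 - 2824*√5) = 163074 - 2824*√5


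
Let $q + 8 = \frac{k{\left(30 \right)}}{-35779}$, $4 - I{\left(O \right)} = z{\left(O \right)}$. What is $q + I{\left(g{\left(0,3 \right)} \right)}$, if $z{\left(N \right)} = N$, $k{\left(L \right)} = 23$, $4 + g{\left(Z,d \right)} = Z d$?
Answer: $- \frac{23}{35779} \approx -0.00064284$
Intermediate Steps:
$g{\left(Z,d \right)} = -4 + Z d$
$I{\left(O \right)} = 4 - O$
$q = - \frac{286255}{35779}$ ($q = -8 + \frac{23}{-35779} = -8 + 23 \left(- \frac{1}{35779}\right) = -8 - \frac{23}{35779} = - \frac{286255}{35779} \approx -8.0006$)
$q + I{\left(g{\left(0,3 \right)} \right)} = - \frac{286255}{35779} + \left(4 - \left(-4 + 0 \cdot 3\right)\right) = - \frac{286255}{35779} + \left(4 - \left(-4 + 0\right)\right) = - \frac{286255}{35779} + \left(4 - -4\right) = - \frac{286255}{35779} + \left(4 + 4\right) = - \frac{286255}{35779} + 8 = - \frac{23}{35779}$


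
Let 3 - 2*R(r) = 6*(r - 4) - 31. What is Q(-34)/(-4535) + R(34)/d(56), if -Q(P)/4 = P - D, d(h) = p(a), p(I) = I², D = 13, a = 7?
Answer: -340267/222215 ≈ -1.5313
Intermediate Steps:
R(r) = 29 - 3*r (R(r) = 3/2 - (6*(r - 4) - 31)/2 = 3/2 - (6*(-4 + r) - 31)/2 = 3/2 - ((-24 + 6*r) - 31)/2 = 3/2 - (-55 + 6*r)/2 = 3/2 + (55/2 - 3*r) = 29 - 3*r)
d(h) = 49 (d(h) = 7² = 49)
Q(P) = 52 - 4*P (Q(P) = -4*(P - 1*13) = -4*(P - 13) = -4*(-13 + P) = 52 - 4*P)
Q(-34)/(-4535) + R(34)/d(56) = (52 - 4*(-34))/(-4535) + (29 - 3*34)/49 = (52 + 136)*(-1/4535) + (29 - 102)*(1/49) = 188*(-1/4535) - 73*1/49 = -188/4535 - 73/49 = -340267/222215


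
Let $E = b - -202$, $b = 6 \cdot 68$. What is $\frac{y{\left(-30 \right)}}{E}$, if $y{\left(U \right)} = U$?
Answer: $- \frac{3}{61} \approx -0.04918$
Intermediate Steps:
$b = 408$
$E = 610$ ($E = 408 - -202 = 408 + 202 = 610$)
$\frac{y{\left(-30 \right)}}{E} = - \frac{30}{610} = \left(-30\right) \frac{1}{610} = - \frac{3}{61}$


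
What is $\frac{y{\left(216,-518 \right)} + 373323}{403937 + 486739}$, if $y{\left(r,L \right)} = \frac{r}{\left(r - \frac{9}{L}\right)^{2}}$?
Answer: $\frac{173124237862433}{413040722833692} \approx 0.41915$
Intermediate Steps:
$y{\left(r,L \right)} = \frac{r}{\left(r - \frac{9}{L}\right)^{2}}$
$\frac{y{\left(216,-518 \right)} + 373323}{403937 + 486739} = \frac{\frac{216 \left(-518\right)^{2}}{\left(-9 - 111888\right)^{2}} + 373323}{403937 + 486739} = \frac{216 \cdot 268324 \frac{1}{\left(-9 - 111888\right)^{2}} + 373323}{890676} = \left(216 \cdot 268324 \cdot \frac{1}{12520938609} + 373323\right) \frac{1}{890676} = \left(\frac{2146592}{463738467} + 373323\right) \frac{1}{890676} = \frac{173124237862433}{463738467} \cdot \frac{1}{890676} = \frac{173124237862433}{413040722833692}$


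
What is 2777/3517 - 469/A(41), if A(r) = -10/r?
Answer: 67656163/35170 ≈ 1923.7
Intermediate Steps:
2777/3517 - 469/A(41) = 2777/3517 - 469/((-10/41)) = 2777*(1/3517) - 469/((-10*1/41)) = 2777/3517 - 469/(-10/41) = 2777/3517 - 469*(-41/10) = 2777/3517 + 19229/10 = 67656163/35170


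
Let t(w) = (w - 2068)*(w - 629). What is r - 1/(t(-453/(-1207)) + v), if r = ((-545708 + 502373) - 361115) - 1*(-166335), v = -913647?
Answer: -133941647889631754/562508232947 ≈ -2.3812e+5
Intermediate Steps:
t(w) = (-2068 + w)*(-629 + w)
r = -238115 (r = (-43335 - 361115) + 166335 = -404450 + 166335 = -238115)
r - 1/(t(-453/(-1207)) + v) = -238115 - 1/((1300772 + (-453/(-1207))**2 - (-1221741)/(-1207)) - 913647) = -238115 - 1/((1300772 + (-453*(-1/1207))**2 - (-1221741)*(-1)/1207) - 913647) = -238115 - 1/((1300772 + (453/1207)**2 - 2697*453/1207) - 913647) = -238115 - 1/((1300772 + 205209/1456849 - 1221741/1207) - 913647) = -238115 - 1/(1893553951250/1456849 - 913647) = -238115 - 1/562508232947/1456849 = -238115 - 1*1456849/562508232947 = -238115 - 1456849/562508232947 = -133941647889631754/562508232947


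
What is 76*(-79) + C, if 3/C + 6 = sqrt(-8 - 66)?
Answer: -330229/55 - 3*I*sqrt(74)/110 ≈ -6004.2 - 0.23461*I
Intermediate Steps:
C = 3/(-6 + I*sqrt(74)) (C = 3/(-6 + sqrt(-8 - 66)) = 3/(-6 + sqrt(-74)) = 3/(-6 + I*sqrt(74)) ≈ -0.16364 - 0.23461*I)
76*(-79) + C = 76*(-79) + (-9/55 - 3*I*sqrt(74)/110) = -6004 + (-9/55 - 3*I*sqrt(74)/110) = -330229/55 - 3*I*sqrt(74)/110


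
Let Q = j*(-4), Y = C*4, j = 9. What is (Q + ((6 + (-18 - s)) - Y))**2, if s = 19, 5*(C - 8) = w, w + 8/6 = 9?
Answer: 2486929/225 ≈ 11053.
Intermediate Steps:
w = 23/3 (w = -4/3 + 9 = 23/3 ≈ 7.6667)
C = 143/15 (C = 8 + (1/5)*(23/3) = 8 + 23/15 = 143/15 ≈ 9.5333)
Y = 572/15 (Y = (143/15)*4 = 572/15 ≈ 38.133)
Q = -36 (Q = 9*(-4) = -36)
(Q + ((6 + (-18 - s)) - Y))**2 = (-36 + ((6 + (-18 - 1*19)) - 1*572/15))**2 = (-36 + ((6 + (-18 - 19)) - 572/15))**2 = (-36 + ((6 - 37) - 572/15))**2 = (-36 + (-31 - 572/15))**2 = (-36 - 1037/15)**2 = (-1577/15)**2 = 2486929/225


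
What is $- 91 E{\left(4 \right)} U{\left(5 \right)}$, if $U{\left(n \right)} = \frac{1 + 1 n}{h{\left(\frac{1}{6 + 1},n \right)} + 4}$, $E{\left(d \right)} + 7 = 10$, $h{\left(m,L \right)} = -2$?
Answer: $-819$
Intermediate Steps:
$E{\left(d \right)} = 3$ ($E{\left(d \right)} = -7 + 10 = 3$)
$U{\left(n \right)} = \frac{1}{2} + \frac{n}{2}$ ($U{\left(n \right)} = \frac{1 + 1 n}{-2 + 4} = \frac{1 + n}{2} = \left(1 + n\right) \frac{1}{2} = \frac{1}{2} + \frac{n}{2}$)
$- 91 E{\left(4 \right)} U{\left(5 \right)} = \left(-91\right) 3 \left(\frac{1}{2} + \frac{1}{2} \cdot 5\right) = - 273 \left(\frac{1}{2} + \frac{5}{2}\right) = \left(-273\right) 3 = -819$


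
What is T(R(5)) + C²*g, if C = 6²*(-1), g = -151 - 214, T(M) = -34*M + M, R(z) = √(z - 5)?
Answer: -473040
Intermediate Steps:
R(z) = √(-5 + z)
T(M) = -33*M
g = -365
C = -36 (C = 36*(-1) = -36)
T(R(5)) + C²*g = -33*√(-5 + 5) + (-36)²*(-365) = -33*√0 + 1296*(-365) = -33*0 - 473040 = 0 - 473040 = -473040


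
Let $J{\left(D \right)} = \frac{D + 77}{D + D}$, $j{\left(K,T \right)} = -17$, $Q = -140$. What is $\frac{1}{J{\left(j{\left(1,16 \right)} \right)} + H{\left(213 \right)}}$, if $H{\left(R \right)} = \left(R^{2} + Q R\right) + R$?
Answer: $\frac{17}{267924} \approx 6.3451 \cdot 10^{-5}$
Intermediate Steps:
$J{\left(D \right)} = \frac{77 + D}{2 D}$
$H{\left(R \right)} = R^{2} - 139 R$ ($H{\left(R \right)} = \left(R^{2} - 140 R\right) + R = R^{2} - 139 R$)
$\frac{1}{J{\left(j{\left(1,16 \right)} \right)} + H{\left(213 \right)}} = \frac{1}{\frac{77 - 17}{2 \left(-17\right)} + 213 \left(-139 + 213\right)} = \frac{1}{\frac{1}{2} \left(- \frac{1}{17}\right) 60 + 213 \cdot 74} = \frac{1}{- \frac{30}{17} + 15762} = \frac{1}{\frac{267924}{17}} = \frac{17}{267924}$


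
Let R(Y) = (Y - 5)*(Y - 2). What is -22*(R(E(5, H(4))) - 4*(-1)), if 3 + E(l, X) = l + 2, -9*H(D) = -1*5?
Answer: -44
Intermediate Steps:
H(D) = 5/9 (H(D) = -(-1)*5/9 = -⅑*(-5) = 5/9)
E(l, X) = -1 + l (E(l, X) = -3 + (l + 2) = -3 + (2 + l) = -1 + l)
R(Y) = (-5 + Y)*(-2 + Y)
-22*(R(E(5, H(4))) - 4*(-1)) = -22*((10 + (-1 + 5)² - 7*(-1 + 5)) - 4*(-1)) = -22*((10 + 4² - 7*4) - 1*(-4)) = -22*((10 + 16 - 28) + 4) = -22*(-2 + 4) = -22*2 = -44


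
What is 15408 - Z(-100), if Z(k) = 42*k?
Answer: 19608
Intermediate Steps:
15408 - Z(-100) = 15408 - 42*(-100) = 15408 - 1*(-4200) = 15408 + 4200 = 19608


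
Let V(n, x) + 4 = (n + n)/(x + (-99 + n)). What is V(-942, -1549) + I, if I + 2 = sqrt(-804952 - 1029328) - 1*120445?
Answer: -155983103/1295 + 2*I*sqrt(458570) ≈ -1.2045e+5 + 1354.4*I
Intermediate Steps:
V(n, x) = -4 + 2*n/(-99 + n + x) (V(n, x) = -4 + (n + n)/(x + (-99 + n)) = -4 + (2*n)/(-99 + n + x) = -4 + 2*n/(-99 + n + x))
I = -120447 + 2*I*sqrt(458570) (I = -2 + (sqrt(-804952 - 1029328) - 1*120445) = -2 + (sqrt(-1834280) - 120445) = -2 + (2*I*sqrt(458570) - 120445) = -2 + (-120445 + 2*I*sqrt(458570)) = -120447 + 2*I*sqrt(458570) ≈ -1.2045e+5 + 1354.4*I)
V(-942, -1549) + I = 2*(198 - 1*(-942) - 2*(-1549))/(-99 - 942 - 1549) + (-120447 + 2*I*sqrt(458570)) = 2*(198 + 942 + 3098)/(-2590) + (-120447 + 2*I*sqrt(458570)) = 2*(-1/2590)*4238 + (-120447 + 2*I*sqrt(458570)) = -4238/1295 + (-120447 + 2*I*sqrt(458570)) = -155983103/1295 + 2*I*sqrt(458570)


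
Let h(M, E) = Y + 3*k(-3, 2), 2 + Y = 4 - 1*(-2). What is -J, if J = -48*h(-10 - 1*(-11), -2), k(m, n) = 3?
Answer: 624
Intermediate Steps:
Y = 4 (Y = -2 + (4 - 1*(-2)) = -2 + (4 + 2) = -2 + 6 = 4)
h(M, E) = 13 (h(M, E) = 4 + 3*3 = 4 + 9 = 13)
J = -624 (J = -48*13 = -624)
-J = -1*(-624) = 624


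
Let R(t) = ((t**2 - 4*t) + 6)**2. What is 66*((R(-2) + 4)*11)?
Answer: 238128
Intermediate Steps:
R(t) = (6 + t**2 - 4*t)**2
66*((R(-2) + 4)*11) = 66*(((6 + (-2)**2 - 4*(-2))**2 + 4)*11) = 66*(((6 + 4 + 8)**2 + 4)*11) = 66*((18**2 + 4)*11) = 66*((324 + 4)*11) = 66*(328*11) = 66*3608 = 238128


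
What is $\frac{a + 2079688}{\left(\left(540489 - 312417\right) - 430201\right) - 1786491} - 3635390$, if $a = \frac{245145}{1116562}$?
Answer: $- \frac{8072085986274769401}{2220417524440} \approx -3.6354 \cdot 10^{6}$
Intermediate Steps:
$a = \frac{245145}{1116562}$ ($a = 245145 \cdot \frac{1}{1116562} = \frac{245145}{1116562} \approx 0.21955$)
$\frac{a + 2079688}{\left(\left(540489 - 312417\right) - 430201\right) - 1786491} - 3635390 = \frac{\frac{245145}{1116562} + 2079688}{\left(\left(540489 - 312417\right) - 430201\right) - 1786491} - 3635390 = \frac{2322100837801}{1116562 \left(\left(228072 - 430201\right) - 1786491\right)} - 3635390 = \frac{2322100837801}{1116562 \left(-202129 - 1786491\right)} - 3635390 = \frac{2322100837801}{1116562 \left(-1988620\right)} - 3635390 = \frac{2322100837801}{1116562} \left(- \frac{1}{1988620}\right) - 3635390 = - \frac{2322100837801}{2220417524440} - 3635390 = - \frac{8072085986274769401}{2220417524440}$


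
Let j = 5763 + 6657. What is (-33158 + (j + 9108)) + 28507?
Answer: 16877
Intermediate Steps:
j = 12420
(-33158 + (j + 9108)) + 28507 = (-33158 + (12420 + 9108)) + 28507 = (-33158 + 21528) + 28507 = -11630 + 28507 = 16877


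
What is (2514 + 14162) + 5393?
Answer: 22069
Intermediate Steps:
(2514 + 14162) + 5393 = 16676 + 5393 = 22069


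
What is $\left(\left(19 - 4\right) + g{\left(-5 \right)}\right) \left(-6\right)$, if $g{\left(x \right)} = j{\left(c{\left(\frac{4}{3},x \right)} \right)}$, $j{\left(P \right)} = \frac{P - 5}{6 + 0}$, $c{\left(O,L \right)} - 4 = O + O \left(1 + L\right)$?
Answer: $-85$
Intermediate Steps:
$c{\left(O,L \right)} = 4 + O + O \left(1 + L\right)$ ($c{\left(O,L \right)} = 4 + \left(O + O \left(1 + L\right)\right) = 4 + O + O \left(1 + L\right)$)
$j{\left(P \right)} = - \frac{5}{6} + \frac{P}{6}$ ($j{\left(P \right)} = \frac{-5 + P}{6} = \left(-5 + P\right) \frac{1}{6} = - \frac{5}{6} + \frac{P}{6}$)
$g{\left(x \right)} = \frac{5}{18} + \frac{2 x}{9}$ ($g{\left(x \right)} = - \frac{5}{6} + \frac{4 + 2 \cdot \frac{4}{3} + x \frac{4}{3}}{6} = - \frac{5}{6} + \frac{4 + \frac{8}{3} + \frac{4 x}{3}}{6} = - \frac{5}{6} + \frac{\frac{20}{3} + \frac{4 x}{3}}{6} = - \frac{5}{6} + \left(\frac{10}{9} + \frac{2 x}{9}\right) = \frac{5}{18} + \frac{2 x}{9}$)
$\left(\left(19 - 4\right) + g{\left(-5 \right)}\right) \left(-6\right) = \left(\left(19 - 4\right) + \left(\frac{5}{18} + \frac{2}{9} \left(-5\right)\right)\right) \left(-6\right) = \left(\left(19 - 4\right) + \left(\frac{5}{18} - \frac{10}{9}\right)\right) \left(-6\right) = \left(15 - \frac{5}{6}\right) \left(-6\right) = \frac{85}{6} \left(-6\right) = -85$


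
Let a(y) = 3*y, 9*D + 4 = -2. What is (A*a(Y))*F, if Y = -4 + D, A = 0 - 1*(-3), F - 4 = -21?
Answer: 714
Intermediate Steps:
D = -2/3 (D = -4/9 + (1/9)*(-2) = -4/9 - 2/9 = -2/3 ≈ -0.66667)
F = -17 (F = 4 - 21 = -17)
A = 3 (A = 0 + 3 = 3)
Y = -14/3 (Y = -4 - 2/3 = -14/3 ≈ -4.6667)
(A*a(Y))*F = (3*(3*(-14/3)))*(-17) = (3*(-14))*(-17) = -42*(-17) = 714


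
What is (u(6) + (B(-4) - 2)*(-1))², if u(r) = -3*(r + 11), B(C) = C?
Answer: 2025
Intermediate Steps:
u(r) = -33 - 3*r (u(r) = -3*(11 + r) = -33 - 3*r)
(u(6) + (B(-4) - 2)*(-1))² = ((-33 - 3*6) + (-4 - 2)*(-1))² = ((-33 - 18) - 6*(-1))² = (-51 + 6)² = (-45)² = 2025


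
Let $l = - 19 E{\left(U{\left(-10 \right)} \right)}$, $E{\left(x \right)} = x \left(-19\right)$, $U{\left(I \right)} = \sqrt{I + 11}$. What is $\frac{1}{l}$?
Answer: $\frac{1}{361} \approx 0.0027701$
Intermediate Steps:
$U{\left(I \right)} = \sqrt{11 + I}$
$E{\left(x \right)} = - 19 x$
$l = 361$ ($l = - 19 \left(- 19 \sqrt{11 - 10}\right) = - 19 \left(- 19 \sqrt{1}\right) = - 19 \left(\left(-19\right) 1\right) = \left(-19\right) \left(-19\right) = 361$)
$\frac{1}{l} = \frac{1}{361}$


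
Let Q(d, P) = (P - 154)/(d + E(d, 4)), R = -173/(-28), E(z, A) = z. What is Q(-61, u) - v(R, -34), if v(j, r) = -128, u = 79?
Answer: 15691/122 ≈ 128.61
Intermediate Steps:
R = 173/28 (R = -173*(-1/28) = 173/28 ≈ 6.1786)
Q(d, P) = (-154 + P)/(2*d) (Q(d, P) = (P - 154)/(d + d) = (-154 + P)/((2*d)) = (-154 + P)*(1/(2*d)) = (-154 + P)/(2*d))
Q(-61, u) - v(R, -34) = (½)*(-154 + 79)/(-61) - 1*(-128) = (½)*(-1/61)*(-75) + 128 = 75/122 + 128 = 15691/122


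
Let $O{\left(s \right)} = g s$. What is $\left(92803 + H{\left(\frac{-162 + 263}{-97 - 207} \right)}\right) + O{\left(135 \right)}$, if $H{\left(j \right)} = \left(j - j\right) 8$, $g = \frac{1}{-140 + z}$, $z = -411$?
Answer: $\frac{51134318}{551} \approx 92803.0$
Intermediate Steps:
$g = - \frac{1}{551}$ ($g = \frac{1}{-140 - 411} = \frac{1}{-551} = - \frac{1}{551} \approx -0.0018149$)
$O{\left(s \right)} = - \frac{s}{551}$
$H{\left(j \right)} = 0$ ($H{\left(j \right)} = 0 \cdot 8 = 0$)
$\left(92803 + H{\left(\frac{-162 + 263}{-97 - 207} \right)}\right) + O{\left(135 \right)} = \left(92803 + 0\right) - \frac{135}{551} = 92803 - \frac{135}{551} = \frac{51134318}{551}$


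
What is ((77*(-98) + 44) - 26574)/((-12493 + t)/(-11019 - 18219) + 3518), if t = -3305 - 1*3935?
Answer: -996314088/102879017 ≈ -9.6843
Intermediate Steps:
t = -7240 (t = -3305 - 3935 = -7240)
((77*(-98) + 44) - 26574)/((-12493 + t)/(-11019 - 18219) + 3518) = ((77*(-98) + 44) - 26574)/((-12493 - 7240)/(-11019 - 18219) + 3518) = ((-7546 + 44) - 26574)/(-19733/(-29238) + 3518) = (-7502 - 26574)/(-19733*(-1/29238) + 3518) = -34076/(19733/29238 + 3518) = -34076/102879017/29238 = -34076*29238/102879017 = -996314088/102879017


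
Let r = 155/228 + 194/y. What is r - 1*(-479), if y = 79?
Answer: 8684225/18012 ≈ 482.14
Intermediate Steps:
r = 56477/18012 (r = 155/228 + 194/79 = 56477/18012 ≈ 3.1355)
r - 1*(-479) = 56477/18012 - 1*(-479) = 56477/18012 + 479 = 8684225/18012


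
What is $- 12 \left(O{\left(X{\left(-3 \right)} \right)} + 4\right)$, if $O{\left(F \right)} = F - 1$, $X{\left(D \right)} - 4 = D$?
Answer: $-48$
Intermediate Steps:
$X{\left(D \right)} = 4 + D$
$O{\left(F \right)} = -1 + F$ ($O{\left(F \right)} = F - 1 = -1 + F$)
$- 12 \left(O{\left(X{\left(-3 \right)} \right)} + 4\right) = - 12 \left(\left(-1 + \left(4 - 3\right)\right) + 4\right) = - 12 \left(\left(-1 + 1\right) + 4\right) = - 12 \left(0 + 4\right) = \left(-12\right) 4 = -48$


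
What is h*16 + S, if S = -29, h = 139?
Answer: 2195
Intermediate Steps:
h*16 + S = 139*16 - 29 = 2224 - 29 = 2195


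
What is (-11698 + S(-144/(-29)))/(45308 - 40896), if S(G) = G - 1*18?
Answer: -84905/31987 ≈ -2.6544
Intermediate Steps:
S(G) = -18 + G (S(G) = G - 18 = -18 + G)
(-11698 + S(-144/(-29)))/(45308 - 40896) = (-11698 + (-18 - 144/(-29)))/(45308 - 40896) = (-11698 + (-18 - 144*(-1/29)))/4412 = (-11698 + (-18 + 144/29))*(1/4412) = (-11698 - 378/29)*(1/4412) = -339620/29*1/4412 = -84905/31987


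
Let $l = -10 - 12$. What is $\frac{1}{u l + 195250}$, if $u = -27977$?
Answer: $\frac{1}{810744} \approx 1.2334 \cdot 10^{-6}$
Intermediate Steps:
$l = -22$ ($l = -10 - 12 = -22$)
$\frac{1}{u l + 195250} = \frac{1}{\left(-27977\right) \left(-22\right) + 195250} = \frac{1}{615494 + 195250} = \frac{1}{810744}$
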